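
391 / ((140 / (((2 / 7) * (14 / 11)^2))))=782 / 605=1.29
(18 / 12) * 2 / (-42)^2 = 1 / 588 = 0.00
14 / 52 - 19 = -487 / 26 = -18.73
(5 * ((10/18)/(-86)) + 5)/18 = 3845/13932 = 0.28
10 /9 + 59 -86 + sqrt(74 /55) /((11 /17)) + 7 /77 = -2554 /99 + 17*sqrt(4070) /605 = -24.01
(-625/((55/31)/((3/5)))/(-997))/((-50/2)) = -93/10967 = -0.01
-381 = -381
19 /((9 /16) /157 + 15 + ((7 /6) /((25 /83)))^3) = 0.26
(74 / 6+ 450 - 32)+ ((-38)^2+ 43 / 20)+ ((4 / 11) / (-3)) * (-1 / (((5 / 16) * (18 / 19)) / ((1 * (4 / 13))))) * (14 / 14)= 144911771 / 77220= 1876.61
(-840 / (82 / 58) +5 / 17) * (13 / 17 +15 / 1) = -9361.91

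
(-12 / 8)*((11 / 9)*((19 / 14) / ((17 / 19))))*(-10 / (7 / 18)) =59565 / 833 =71.51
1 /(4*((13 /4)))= 1 /13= 0.08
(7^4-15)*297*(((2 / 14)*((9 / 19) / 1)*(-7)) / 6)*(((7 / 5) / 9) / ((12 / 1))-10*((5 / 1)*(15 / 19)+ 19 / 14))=149947426761 / 50540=2966905.95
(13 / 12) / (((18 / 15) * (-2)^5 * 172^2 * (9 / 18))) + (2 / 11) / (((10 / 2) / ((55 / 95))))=68155361 / 3237672960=0.02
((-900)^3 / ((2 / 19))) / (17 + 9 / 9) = -384750000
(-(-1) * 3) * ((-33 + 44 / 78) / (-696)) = 1265 / 9048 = 0.14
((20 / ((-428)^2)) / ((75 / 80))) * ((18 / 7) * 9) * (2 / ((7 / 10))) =4320 / 561001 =0.01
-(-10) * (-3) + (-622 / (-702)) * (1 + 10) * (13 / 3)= 12.23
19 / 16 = 1.19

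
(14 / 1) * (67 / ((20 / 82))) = 19229 / 5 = 3845.80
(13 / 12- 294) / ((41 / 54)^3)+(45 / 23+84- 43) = -992754142 / 1585183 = -626.27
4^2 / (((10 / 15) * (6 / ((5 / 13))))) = 20 / 13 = 1.54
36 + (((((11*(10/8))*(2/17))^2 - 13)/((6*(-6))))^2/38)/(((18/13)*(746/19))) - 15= 108527454302797/5167964104704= 21.00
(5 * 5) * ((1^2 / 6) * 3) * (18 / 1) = 225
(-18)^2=324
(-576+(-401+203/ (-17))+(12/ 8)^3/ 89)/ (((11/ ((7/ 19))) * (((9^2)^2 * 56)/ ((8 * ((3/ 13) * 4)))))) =-102305/ 153681462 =-0.00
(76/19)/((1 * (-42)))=-2/21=-0.10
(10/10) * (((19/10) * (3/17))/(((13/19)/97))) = 105051/2210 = 47.53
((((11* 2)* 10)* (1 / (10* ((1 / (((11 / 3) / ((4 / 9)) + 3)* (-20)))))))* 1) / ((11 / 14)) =-6300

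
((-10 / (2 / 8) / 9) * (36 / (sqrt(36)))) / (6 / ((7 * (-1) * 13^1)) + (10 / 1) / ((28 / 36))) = -1820 / 873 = -2.08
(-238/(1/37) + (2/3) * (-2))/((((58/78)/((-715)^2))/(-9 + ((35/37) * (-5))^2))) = -3214157329926400/39701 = -80959102539.64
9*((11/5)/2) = 99/10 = 9.90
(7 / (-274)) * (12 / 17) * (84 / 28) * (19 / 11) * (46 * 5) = -550620 / 25619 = -21.49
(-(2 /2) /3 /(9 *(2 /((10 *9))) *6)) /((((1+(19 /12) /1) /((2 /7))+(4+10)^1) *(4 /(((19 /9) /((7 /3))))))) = -95 /34839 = -0.00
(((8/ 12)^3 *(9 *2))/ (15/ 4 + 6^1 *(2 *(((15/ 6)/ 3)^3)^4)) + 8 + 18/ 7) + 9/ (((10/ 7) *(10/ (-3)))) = 179848841551/ 18487702100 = 9.73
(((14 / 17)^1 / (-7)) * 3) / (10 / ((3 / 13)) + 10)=-9 / 1360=-0.01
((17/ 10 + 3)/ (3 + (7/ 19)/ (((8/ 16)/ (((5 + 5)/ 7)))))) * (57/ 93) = 16967/ 23870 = 0.71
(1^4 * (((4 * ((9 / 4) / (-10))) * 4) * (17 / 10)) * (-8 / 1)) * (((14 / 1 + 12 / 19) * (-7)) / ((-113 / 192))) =457325568 / 53675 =8520.27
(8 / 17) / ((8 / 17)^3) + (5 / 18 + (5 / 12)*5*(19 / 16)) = 2093 / 288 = 7.27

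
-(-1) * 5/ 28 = 5/ 28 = 0.18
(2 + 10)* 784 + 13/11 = 103501/11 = 9409.18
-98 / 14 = -7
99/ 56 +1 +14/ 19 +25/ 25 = 4793/ 1064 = 4.50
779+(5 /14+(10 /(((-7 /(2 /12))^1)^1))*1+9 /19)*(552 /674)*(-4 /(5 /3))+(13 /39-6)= 519140312 /672315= 772.17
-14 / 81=-0.17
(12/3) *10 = 40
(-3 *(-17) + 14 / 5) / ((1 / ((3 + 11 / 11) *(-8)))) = -8608 / 5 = -1721.60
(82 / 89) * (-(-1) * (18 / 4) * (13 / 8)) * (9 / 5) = 12.13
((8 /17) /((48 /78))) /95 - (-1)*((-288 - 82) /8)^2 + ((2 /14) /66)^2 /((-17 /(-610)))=2949453894263 /1378848240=2139.07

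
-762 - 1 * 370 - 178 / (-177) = -200186 / 177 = -1130.99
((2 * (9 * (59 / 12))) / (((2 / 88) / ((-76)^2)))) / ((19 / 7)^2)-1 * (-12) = 3052908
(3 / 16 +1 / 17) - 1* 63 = -17069 / 272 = -62.75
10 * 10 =100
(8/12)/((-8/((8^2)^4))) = -4194304/3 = -1398101.33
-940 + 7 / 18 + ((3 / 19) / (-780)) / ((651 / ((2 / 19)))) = -43059694634 / 45827145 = -939.61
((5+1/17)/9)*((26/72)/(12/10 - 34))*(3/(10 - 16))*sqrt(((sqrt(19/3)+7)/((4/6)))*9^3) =2795*sqrt(2*sqrt(57)+42)/66912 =0.32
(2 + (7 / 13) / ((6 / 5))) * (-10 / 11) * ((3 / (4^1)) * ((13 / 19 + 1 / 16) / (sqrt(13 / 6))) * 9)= -1951065 * sqrt(78) / 2260544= -7.62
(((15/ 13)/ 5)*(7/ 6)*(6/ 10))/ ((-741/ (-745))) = 1043/ 6422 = 0.16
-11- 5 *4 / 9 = -119 / 9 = -13.22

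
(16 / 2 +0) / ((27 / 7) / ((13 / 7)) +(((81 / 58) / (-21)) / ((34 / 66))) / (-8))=5742464 / 1502415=3.82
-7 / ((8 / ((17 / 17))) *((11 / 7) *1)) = -49 / 88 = -0.56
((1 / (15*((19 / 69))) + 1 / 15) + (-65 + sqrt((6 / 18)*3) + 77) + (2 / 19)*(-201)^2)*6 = 2431646 / 95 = 25596.27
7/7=1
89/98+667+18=67219/98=685.91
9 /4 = 2.25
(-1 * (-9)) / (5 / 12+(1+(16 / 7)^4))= 259308 / 827249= 0.31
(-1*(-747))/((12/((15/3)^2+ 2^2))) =7221/4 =1805.25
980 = 980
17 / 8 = 2.12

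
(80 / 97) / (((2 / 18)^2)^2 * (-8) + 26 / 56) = 14696640 / 8251693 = 1.78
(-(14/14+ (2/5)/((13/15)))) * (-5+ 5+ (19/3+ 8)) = -817/39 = -20.95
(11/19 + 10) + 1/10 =2029/190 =10.68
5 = 5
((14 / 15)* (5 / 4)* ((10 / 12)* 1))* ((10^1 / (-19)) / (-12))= 175 / 4104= 0.04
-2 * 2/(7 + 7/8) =-32/63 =-0.51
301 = 301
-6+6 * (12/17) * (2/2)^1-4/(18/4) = -406/153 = -2.65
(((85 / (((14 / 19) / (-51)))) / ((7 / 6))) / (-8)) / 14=247095 / 5488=45.02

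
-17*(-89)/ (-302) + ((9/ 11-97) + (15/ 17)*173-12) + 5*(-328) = -90389161/ 56474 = -1600.54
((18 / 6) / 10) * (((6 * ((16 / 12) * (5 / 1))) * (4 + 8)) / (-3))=-48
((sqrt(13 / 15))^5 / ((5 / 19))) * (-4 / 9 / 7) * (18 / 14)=-12844 * sqrt(195) / 826875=-0.22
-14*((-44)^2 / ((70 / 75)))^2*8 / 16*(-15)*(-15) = -47436840000 / 7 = -6776691428.57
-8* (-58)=464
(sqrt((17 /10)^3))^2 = 4913 /1000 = 4.91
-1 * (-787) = 787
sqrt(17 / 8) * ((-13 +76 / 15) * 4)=-119 * sqrt(34) / 15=-46.26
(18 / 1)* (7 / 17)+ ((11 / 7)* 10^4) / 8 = 234632 / 119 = 1971.70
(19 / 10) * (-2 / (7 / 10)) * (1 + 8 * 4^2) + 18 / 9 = -4888 / 7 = -698.29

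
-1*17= -17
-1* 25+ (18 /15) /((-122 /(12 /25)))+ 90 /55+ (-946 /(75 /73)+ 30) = -230020903 /251625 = -914.14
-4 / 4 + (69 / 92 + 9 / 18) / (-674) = -2701 / 2696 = -1.00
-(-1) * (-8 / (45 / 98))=-784 / 45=-17.42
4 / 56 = 1 / 14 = 0.07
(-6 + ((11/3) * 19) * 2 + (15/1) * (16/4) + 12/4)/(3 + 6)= 589/27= 21.81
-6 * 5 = -30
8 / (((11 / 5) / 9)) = 360 / 11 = 32.73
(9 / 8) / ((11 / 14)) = 63 / 44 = 1.43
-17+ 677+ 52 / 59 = 38992 / 59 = 660.88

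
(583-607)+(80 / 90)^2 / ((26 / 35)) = -24152 / 1053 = -22.94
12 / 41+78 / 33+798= 361096 / 451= 800.66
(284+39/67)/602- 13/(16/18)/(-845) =5138923/10486840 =0.49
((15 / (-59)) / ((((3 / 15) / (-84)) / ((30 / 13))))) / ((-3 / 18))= -1134000 / 767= -1478.49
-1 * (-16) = 16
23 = 23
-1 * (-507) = 507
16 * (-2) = -32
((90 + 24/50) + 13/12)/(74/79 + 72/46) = 49911173/1363800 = 36.60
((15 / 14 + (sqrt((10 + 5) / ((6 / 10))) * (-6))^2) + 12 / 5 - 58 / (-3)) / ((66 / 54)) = 581367 / 770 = 755.02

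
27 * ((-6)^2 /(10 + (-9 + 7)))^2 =2187 /4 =546.75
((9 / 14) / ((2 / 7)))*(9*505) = 40905 / 4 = 10226.25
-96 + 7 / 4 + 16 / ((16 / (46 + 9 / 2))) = -175 / 4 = -43.75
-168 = -168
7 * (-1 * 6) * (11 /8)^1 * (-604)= 34881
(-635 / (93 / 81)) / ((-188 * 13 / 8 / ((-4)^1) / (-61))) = 8366760 / 18941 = 441.73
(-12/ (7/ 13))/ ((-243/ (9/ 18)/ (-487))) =-12662/ 567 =-22.33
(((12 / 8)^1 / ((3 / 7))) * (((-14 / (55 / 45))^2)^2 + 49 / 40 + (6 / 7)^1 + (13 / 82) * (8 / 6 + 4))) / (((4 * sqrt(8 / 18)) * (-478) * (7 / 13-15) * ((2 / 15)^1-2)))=-338597526806331 / 193334047993856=-1.75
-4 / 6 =-2 / 3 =-0.67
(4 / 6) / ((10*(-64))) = -1 / 960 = -0.00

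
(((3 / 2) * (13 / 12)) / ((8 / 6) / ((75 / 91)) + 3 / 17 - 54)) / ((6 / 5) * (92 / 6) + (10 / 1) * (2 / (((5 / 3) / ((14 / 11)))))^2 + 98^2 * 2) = -10027875 / 6201524201888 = -0.00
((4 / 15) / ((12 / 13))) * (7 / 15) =91 / 675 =0.13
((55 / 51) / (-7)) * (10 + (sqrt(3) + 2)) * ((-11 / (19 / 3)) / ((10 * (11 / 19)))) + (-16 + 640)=11 * sqrt(3) / 238 + 74322 / 119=624.63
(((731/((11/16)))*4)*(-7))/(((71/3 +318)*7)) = -140352/11275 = -12.45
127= 127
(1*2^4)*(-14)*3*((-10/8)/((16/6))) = 315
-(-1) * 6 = 6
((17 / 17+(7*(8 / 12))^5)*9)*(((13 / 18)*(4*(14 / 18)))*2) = 195856388 / 2187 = 89554.82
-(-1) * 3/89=0.03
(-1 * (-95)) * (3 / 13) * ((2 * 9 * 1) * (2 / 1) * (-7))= -71820 / 13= -5524.62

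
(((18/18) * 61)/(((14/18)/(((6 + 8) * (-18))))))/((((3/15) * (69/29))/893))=-853047180/23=-37089007.83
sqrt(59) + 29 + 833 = 869.68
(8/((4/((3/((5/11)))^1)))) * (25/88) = 15/4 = 3.75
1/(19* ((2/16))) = 8/19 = 0.42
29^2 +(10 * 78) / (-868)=182302 / 217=840.10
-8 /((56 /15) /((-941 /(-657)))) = -4705 /1533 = -3.07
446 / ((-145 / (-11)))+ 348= 55366 / 145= 381.83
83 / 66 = 1.26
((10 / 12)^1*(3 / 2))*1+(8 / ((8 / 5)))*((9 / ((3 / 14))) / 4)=215 / 4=53.75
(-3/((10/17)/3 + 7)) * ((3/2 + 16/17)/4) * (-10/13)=0.20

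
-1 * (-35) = 35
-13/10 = -1.30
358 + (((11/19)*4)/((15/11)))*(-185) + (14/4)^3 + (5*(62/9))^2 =15674645/12312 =1273.12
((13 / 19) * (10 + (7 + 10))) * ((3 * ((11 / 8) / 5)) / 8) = 11583 / 6080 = 1.91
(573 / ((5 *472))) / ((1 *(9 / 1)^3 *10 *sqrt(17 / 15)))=0.00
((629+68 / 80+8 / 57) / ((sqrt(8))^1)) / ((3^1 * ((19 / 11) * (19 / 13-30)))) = -102701027 * sqrt(2) / 96430320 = -1.51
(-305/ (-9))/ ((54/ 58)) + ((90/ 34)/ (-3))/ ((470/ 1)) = 14133581/ 388314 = 36.40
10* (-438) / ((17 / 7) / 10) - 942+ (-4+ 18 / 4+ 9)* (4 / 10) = -1612747 / 85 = -18973.49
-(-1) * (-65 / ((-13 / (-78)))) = -390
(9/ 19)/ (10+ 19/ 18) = 162/ 3781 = 0.04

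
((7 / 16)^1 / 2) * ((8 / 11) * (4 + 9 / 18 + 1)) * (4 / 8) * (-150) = -525 / 8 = -65.62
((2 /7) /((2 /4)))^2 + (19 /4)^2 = 17945 /784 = 22.89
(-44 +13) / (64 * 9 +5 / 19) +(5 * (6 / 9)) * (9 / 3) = 108901 / 10949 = 9.95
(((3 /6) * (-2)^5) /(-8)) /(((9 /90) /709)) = 14180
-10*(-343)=3430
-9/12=-3/4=-0.75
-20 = -20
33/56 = 0.59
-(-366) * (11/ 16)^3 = 243573/ 2048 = 118.93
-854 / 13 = -65.69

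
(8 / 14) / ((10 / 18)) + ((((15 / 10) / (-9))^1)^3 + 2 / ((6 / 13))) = 40501 / 7560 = 5.36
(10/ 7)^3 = 1000/ 343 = 2.92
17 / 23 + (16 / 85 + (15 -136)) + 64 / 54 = -6275474 / 52785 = -118.89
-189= -189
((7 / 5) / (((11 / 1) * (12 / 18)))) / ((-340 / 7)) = -147 / 37400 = -0.00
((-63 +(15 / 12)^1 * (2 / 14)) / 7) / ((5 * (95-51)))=-1759 / 43120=-0.04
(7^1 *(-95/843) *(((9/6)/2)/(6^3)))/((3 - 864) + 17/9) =665/208578432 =0.00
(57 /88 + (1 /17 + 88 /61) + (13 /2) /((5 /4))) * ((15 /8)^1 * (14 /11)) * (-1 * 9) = -633770109 /4015264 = -157.84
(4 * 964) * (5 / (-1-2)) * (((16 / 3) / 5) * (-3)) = 61696 / 3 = 20565.33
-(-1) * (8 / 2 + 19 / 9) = 55 / 9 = 6.11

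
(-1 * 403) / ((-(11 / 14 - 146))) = -5642 / 2033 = -2.78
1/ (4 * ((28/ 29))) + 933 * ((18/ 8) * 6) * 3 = 4232117/ 112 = 37786.76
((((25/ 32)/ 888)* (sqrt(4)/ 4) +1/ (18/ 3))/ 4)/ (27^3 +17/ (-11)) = 104467/ 49215602688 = 0.00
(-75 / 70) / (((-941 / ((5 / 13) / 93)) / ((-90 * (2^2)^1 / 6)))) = -750 / 2654561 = -0.00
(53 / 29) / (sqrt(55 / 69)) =53 * sqrt(3795) / 1595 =2.05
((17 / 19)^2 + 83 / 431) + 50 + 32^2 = 167259256 / 155591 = 1074.99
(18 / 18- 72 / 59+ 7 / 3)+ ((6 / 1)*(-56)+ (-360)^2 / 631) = -14351638 / 111687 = -128.50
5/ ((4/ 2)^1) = 5/ 2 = 2.50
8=8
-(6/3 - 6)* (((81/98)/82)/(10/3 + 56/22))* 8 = 10692/194873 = 0.05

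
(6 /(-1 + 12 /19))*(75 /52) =-4275 /182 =-23.49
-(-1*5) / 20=1 / 4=0.25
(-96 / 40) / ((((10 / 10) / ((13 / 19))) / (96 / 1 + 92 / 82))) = -621192 / 3895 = -159.48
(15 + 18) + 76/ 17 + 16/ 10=3321/ 85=39.07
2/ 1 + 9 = 11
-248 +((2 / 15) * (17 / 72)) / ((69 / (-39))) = -3080381 / 12420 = -248.02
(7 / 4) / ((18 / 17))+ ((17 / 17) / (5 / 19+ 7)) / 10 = 13799 / 8280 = 1.67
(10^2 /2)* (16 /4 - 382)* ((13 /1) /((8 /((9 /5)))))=-110565 /2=-55282.50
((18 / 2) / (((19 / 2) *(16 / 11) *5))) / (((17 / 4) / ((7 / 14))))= 99 / 6460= 0.02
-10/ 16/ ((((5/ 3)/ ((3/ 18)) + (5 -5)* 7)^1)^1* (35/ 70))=-1/ 8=-0.12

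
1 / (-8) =-1 / 8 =-0.12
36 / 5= 7.20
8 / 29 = 0.28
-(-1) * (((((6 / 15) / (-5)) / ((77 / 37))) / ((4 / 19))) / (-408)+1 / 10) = 157783 / 1570800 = 0.10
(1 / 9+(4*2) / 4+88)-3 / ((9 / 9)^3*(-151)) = 122488 / 1359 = 90.13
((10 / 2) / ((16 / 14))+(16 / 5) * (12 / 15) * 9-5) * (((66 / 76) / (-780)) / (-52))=49313 / 102752000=0.00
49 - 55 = -6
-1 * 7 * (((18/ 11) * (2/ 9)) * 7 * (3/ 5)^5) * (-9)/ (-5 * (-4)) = 107163/ 171875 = 0.62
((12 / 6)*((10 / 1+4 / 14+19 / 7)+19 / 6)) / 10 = 97 / 30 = 3.23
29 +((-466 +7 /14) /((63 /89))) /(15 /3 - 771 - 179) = 72161 /2430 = 29.70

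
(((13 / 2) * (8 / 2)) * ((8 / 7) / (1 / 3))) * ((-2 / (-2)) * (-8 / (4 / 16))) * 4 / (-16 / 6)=29952 / 7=4278.86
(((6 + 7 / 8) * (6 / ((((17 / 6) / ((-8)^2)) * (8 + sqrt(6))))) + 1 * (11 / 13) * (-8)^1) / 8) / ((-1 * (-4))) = 97537 / 25636- 495 * sqrt(6) / 986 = 2.57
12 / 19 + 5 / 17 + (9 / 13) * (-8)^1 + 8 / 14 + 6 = 57571 / 29393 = 1.96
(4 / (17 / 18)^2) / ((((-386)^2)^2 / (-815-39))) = -0.00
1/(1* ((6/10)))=5/3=1.67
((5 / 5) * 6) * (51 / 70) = 153 / 35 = 4.37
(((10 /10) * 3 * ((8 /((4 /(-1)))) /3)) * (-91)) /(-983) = -182 /983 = -0.19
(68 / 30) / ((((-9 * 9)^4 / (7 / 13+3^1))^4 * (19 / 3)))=152233504 / 9316597141180572662059718644700690895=0.00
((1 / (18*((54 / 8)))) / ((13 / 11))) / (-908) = -11 / 1434186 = -0.00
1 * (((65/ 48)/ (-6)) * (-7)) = 455/ 288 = 1.58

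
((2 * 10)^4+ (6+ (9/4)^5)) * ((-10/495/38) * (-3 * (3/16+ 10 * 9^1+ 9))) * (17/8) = 1473999400649/27394048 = 53807.29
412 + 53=465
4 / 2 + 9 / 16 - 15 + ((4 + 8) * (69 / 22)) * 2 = 11059 / 176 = 62.84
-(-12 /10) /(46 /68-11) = -68 /585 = -0.12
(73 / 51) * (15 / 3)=365 / 51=7.16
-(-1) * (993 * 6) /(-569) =-5958 /569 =-10.47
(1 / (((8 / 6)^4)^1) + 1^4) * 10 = 13.16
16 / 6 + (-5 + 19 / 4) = 29 / 12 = 2.42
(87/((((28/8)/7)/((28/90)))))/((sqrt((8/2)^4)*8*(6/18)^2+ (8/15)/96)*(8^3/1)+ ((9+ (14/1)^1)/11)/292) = 7824432/1052920331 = 0.01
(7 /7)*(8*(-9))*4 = -288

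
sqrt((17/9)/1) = sqrt(17)/3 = 1.37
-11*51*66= -37026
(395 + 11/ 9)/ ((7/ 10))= 35660/ 63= 566.03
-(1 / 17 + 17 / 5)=-294 / 85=-3.46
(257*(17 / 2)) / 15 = 4369 / 30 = 145.63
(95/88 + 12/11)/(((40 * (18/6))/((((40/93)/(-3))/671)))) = -191/49423176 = -0.00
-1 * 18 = -18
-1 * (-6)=6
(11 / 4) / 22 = 1 / 8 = 0.12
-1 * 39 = -39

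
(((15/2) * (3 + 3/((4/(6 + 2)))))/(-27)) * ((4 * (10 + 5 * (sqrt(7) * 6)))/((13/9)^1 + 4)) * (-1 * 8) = 7200/49 + 21600 * sqrt(7)/49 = 1313.23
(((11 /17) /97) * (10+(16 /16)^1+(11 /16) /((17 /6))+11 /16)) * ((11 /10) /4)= 78529 /3588224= 0.02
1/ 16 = 0.06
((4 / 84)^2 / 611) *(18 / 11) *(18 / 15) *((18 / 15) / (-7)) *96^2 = -663552 / 57632575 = -0.01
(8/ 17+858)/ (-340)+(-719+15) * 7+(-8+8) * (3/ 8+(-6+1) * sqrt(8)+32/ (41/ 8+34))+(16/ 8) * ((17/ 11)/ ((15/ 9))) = -156682431/ 31790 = -4928.67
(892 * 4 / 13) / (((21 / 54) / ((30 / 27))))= 71360 / 91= 784.18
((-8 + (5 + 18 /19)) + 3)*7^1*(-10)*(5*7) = -44100 /19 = -2321.05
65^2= 4225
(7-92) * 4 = -340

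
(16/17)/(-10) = -8/85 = -0.09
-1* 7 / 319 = -7 / 319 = -0.02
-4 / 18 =-2 / 9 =-0.22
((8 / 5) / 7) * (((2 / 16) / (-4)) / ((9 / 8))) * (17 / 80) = -17 / 12600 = -0.00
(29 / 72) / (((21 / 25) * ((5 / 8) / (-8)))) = -1160 / 189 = -6.14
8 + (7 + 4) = 19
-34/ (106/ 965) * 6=-98430/ 53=-1857.17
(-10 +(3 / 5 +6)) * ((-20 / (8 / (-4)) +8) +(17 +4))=-663 / 5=-132.60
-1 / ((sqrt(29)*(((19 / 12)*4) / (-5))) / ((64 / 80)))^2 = -144 / 10469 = -0.01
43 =43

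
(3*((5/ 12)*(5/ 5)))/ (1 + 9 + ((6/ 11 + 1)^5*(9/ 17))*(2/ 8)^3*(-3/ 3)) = 12884080/ 102320951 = 0.13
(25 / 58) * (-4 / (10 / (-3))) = 15 / 29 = 0.52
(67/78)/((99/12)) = 134/1287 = 0.10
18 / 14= 9 / 7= 1.29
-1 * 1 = -1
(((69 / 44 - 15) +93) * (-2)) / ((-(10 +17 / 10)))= 1945 / 143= 13.60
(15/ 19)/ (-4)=-15/ 76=-0.20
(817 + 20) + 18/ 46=837.39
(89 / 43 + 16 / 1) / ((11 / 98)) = 76146 / 473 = 160.99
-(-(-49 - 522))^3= -186169411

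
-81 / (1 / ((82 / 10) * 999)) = -3317679 / 5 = -663535.80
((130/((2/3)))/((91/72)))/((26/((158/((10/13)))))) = 8532/7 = 1218.86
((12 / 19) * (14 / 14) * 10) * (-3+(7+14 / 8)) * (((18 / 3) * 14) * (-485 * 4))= -112442400 / 19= -5918021.05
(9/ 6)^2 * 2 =9/ 2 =4.50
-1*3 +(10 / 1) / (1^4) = 7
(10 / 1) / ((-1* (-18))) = 5 / 9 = 0.56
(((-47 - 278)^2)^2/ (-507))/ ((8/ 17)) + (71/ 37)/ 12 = -41523827983/ 888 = -46761067.55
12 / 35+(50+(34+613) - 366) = 331.34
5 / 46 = 0.11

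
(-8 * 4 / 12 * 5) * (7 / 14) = -20 / 3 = -6.67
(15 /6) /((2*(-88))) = -5 /352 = -0.01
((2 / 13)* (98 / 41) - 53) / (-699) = 0.08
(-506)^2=256036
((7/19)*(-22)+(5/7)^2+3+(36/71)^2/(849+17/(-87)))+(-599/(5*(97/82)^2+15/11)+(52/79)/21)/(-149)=-819327003157452045866/199150888811088820305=-4.11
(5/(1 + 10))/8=5/88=0.06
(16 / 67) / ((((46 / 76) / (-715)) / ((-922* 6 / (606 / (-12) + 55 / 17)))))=-81765615360 / 2476387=-33018.11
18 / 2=9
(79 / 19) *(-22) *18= -31284 / 19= -1646.53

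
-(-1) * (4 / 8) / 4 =1 / 8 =0.12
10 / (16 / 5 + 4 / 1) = 25 / 18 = 1.39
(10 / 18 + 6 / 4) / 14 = 37 / 252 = 0.15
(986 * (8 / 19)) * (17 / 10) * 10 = 134096 / 19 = 7057.68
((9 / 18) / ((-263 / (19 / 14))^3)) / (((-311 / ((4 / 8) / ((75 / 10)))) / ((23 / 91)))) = 157757 / 42381311172149040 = 0.00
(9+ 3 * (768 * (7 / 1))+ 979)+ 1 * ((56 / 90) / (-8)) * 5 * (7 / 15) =4621271 / 270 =17115.82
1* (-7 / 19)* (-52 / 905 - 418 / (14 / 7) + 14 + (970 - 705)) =-443086 / 17195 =-25.77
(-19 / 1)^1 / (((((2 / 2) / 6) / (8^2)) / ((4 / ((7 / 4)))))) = -116736 / 7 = -16676.57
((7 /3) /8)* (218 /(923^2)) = 763 /10223148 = 0.00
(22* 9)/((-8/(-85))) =8415/4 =2103.75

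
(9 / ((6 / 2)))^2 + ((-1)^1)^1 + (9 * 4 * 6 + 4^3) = 288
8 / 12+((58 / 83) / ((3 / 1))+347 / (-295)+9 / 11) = 437542 / 808005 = 0.54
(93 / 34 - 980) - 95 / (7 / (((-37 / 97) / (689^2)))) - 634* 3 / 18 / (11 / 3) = -121286811148115 / 120553499066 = -1006.08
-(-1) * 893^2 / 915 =797449 / 915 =871.53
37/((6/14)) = 259/3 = 86.33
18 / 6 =3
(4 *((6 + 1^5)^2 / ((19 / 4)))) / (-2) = -392 / 19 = -20.63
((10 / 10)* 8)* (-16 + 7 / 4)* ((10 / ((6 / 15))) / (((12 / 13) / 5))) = -30875 / 2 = -15437.50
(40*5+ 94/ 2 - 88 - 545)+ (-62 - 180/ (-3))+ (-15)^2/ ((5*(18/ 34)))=-303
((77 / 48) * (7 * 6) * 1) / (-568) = -539 / 4544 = -0.12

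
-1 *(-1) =1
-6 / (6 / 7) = -7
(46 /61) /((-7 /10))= -460 /427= -1.08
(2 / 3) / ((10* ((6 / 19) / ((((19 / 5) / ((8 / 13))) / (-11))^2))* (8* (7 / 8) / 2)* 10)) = 1159171 / 609840000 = 0.00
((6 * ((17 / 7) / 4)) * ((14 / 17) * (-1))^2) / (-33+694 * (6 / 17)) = 14 / 1201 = 0.01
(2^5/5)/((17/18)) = 576/85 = 6.78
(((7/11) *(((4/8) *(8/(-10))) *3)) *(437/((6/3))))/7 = -1311/55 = -23.84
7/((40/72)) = 63/5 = 12.60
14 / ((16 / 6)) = 21 / 4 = 5.25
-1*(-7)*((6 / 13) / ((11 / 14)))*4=2352 / 143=16.45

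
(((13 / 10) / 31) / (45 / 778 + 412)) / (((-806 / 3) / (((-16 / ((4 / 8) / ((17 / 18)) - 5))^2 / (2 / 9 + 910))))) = -3035367 / 569427359237120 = -0.00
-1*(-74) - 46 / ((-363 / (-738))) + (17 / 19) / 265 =-11890613 / 609235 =-19.52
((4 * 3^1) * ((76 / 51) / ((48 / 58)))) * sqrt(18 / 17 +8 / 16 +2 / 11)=551 * sqrt(243474) / 9537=28.51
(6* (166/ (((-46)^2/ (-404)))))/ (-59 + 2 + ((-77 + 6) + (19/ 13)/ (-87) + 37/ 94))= 10694763144/ 7177541299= 1.49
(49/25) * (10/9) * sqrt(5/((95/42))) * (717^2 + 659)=2655016 * sqrt(798)/45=1666694.78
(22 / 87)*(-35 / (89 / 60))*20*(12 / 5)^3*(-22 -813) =3555256320 / 2581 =1377472.42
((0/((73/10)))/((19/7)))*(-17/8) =0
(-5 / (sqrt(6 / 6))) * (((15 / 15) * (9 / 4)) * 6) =-135 / 2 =-67.50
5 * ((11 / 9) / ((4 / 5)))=275 / 36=7.64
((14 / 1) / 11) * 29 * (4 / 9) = 1624 / 99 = 16.40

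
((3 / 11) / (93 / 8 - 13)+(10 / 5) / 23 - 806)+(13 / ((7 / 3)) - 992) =-34920471 / 19481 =-1792.54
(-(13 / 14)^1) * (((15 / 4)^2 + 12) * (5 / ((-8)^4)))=-27105 / 917504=-0.03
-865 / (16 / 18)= -973.12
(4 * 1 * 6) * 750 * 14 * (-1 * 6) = -1512000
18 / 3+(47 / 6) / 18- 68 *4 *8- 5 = -234853 / 108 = -2174.56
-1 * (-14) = 14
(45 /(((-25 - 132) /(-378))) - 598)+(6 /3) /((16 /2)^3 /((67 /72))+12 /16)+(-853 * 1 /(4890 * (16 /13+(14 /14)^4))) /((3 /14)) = -805456331069509 /1643730274845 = -490.02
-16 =-16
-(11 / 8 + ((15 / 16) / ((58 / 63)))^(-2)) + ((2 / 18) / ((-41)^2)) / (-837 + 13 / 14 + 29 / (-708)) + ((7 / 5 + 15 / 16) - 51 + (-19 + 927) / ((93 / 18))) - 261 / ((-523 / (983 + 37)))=1022677891417563123147529 / 1613654866692197859600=633.76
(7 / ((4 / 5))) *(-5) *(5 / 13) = -875 / 52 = -16.83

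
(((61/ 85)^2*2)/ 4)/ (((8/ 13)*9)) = 48373/ 1040400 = 0.05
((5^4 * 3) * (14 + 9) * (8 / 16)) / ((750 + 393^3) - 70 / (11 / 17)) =474375 / 1335380174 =0.00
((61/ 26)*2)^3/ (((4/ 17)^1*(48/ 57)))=521.41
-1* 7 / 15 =-7 / 15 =-0.47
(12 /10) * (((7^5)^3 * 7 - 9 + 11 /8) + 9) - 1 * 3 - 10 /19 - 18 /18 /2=15154216339737153 /380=39879516683518.82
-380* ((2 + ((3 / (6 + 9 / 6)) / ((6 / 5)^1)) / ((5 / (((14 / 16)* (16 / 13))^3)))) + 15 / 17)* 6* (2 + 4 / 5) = -3535550704 / 186745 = -18932.51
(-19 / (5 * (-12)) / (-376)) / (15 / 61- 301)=0.00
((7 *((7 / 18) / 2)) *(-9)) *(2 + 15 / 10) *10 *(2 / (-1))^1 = 1715 / 2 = 857.50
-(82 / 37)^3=-551368 / 50653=-10.89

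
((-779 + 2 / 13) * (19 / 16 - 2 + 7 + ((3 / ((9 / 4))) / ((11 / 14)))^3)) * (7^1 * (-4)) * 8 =33429999750 / 17303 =1932034.89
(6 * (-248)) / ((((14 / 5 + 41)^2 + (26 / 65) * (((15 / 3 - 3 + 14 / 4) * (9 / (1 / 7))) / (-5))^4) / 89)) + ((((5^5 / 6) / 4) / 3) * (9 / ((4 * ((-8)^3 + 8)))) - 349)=-349.21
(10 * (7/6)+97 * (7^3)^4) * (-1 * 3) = -4027814575526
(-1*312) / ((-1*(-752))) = -39 / 94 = -0.41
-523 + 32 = -491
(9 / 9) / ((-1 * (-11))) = 1 / 11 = 0.09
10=10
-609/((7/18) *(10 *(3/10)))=-522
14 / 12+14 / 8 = 35 / 12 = 2.92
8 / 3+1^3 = 11 / 3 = 3.67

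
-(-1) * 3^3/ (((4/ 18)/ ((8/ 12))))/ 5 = 81/ 5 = 16.20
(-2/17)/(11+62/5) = -10/1989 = -0.01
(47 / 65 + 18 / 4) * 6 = 2037 / 65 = 31.34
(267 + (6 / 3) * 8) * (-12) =-3396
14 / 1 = 14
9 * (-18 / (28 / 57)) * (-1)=4617 / 14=329.79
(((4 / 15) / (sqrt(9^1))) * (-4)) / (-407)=16 / 18315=0.00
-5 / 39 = -0.13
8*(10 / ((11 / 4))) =320 / 11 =29.09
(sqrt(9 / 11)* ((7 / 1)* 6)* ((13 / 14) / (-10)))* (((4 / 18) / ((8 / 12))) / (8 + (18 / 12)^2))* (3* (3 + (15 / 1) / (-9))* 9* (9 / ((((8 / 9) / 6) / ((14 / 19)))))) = -2388204* sqrt(11) / 42845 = -184.87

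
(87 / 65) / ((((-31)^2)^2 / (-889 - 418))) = -113709 / 60028865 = -0.00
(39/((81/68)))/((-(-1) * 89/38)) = 33592/2403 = 13.98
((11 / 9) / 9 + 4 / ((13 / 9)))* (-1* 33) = -33649 / 351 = -95.87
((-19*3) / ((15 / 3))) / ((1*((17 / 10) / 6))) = -684 / 17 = -40.24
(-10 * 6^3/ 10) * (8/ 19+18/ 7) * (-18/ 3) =515808/ 133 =3878.26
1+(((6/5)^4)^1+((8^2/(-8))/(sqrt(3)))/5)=1921/625 - 8 * sqrt(3)/15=2.15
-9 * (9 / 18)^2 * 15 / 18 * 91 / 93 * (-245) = 111475 / 248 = 449.50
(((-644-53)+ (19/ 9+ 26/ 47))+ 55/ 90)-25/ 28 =-8227049/ 11844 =-694.62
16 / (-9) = -16 / 9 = -1.78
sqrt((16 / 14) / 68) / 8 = sqrt(238) / 952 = 0.02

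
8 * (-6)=-48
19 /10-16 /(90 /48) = -199 /30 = -6.63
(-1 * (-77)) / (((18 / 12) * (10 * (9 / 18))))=154 / 15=10.27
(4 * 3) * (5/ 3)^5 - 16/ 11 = 136204/ 891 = 152.87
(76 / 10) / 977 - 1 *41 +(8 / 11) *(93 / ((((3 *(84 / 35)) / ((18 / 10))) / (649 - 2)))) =585667953 / 53735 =10899.19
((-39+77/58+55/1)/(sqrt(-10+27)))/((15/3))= 201 * sqrt(17)/986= 0.84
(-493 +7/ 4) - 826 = -5269/ 4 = -1317.25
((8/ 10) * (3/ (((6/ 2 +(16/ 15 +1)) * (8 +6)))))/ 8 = 9/ 2128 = 0.00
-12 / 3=-4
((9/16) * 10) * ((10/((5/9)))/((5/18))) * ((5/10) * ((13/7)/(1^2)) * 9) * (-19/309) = -540189/2884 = -187.31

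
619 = 619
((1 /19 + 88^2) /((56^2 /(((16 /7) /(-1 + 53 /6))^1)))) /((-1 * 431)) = -441411 /264029738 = -0.00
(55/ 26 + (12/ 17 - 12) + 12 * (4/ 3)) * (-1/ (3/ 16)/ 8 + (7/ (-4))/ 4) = -53265/ 7072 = -7.53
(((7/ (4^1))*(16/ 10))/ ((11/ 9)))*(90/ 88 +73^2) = 14774823/ 1210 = 12210.60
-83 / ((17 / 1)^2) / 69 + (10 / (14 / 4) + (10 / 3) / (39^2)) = 2.86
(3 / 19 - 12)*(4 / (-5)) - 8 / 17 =2908 / 323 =9.00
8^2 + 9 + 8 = 81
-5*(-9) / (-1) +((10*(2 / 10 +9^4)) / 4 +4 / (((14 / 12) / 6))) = 114650 / 7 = 16378.57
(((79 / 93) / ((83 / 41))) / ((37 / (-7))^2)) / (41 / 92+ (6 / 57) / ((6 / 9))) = 277426828 / 11148513105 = 0.02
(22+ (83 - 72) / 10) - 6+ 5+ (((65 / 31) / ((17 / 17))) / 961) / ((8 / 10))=13169247 / 595820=22.10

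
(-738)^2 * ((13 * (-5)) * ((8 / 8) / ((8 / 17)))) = -150457905 / 2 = -75228952.50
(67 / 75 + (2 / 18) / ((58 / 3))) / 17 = 3911 / 73950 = 0.05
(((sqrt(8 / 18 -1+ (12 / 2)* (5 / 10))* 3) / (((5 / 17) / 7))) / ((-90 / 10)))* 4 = -476* sqrt(22) / 45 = -49.61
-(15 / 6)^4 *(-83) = 51875 / 16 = 3242.19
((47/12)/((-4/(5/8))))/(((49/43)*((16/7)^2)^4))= -1188843145/1649267441664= -0.00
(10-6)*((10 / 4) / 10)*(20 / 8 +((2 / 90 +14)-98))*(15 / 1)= -7333 / 6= -1222.17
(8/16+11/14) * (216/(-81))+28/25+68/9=8264/1575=5.25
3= 3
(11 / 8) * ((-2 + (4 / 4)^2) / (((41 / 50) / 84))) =-140.85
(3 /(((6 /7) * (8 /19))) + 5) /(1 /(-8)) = -213 /2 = -106.50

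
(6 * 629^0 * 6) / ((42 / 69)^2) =4761 / 49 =97.16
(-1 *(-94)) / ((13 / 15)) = 1410 / 13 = 108.46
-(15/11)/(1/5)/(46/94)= -3525/253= -13.93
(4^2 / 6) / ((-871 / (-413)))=3304 / 2613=1.26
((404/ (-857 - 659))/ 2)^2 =10201/ 574564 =0.02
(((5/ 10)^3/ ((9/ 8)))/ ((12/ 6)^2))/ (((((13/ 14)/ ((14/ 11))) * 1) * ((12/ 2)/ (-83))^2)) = 337561/ 46332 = 7.29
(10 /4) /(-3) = -0.83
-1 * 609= -609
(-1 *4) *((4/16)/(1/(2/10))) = -1/5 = -0.20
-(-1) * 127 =127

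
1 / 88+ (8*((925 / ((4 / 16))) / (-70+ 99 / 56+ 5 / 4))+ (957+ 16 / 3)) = 46851719 / 90024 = 520.44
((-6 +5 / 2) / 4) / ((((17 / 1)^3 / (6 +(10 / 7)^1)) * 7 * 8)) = -13 / 550256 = -0.00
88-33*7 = -143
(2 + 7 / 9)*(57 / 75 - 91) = -752 / 3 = -250.67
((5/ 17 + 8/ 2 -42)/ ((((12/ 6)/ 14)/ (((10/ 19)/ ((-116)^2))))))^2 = 503329225/ 4722554844736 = 0.00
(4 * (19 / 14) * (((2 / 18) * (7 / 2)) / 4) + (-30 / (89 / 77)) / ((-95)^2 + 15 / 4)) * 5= 60737825 / 23142492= 2.62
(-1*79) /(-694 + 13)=79 /681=0.12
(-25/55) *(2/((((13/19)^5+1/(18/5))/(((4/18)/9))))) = -99043960/1887313131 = -0.05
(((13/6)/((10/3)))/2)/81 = 13/3240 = 0.00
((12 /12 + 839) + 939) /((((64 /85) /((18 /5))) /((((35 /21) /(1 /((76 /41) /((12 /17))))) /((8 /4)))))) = 48842445 /2624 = 18613.74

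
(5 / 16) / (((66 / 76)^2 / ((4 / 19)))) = 95 / 1089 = 0.09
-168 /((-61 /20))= 3360 /61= 55.08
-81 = -81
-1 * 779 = -779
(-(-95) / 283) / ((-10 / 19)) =-361 / 566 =-0.64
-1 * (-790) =790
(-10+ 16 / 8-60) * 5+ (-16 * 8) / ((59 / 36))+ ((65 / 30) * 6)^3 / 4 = 30951 / 236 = 131.15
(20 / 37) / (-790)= -0.00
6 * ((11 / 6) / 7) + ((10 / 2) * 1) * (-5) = -164 / 7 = -23.43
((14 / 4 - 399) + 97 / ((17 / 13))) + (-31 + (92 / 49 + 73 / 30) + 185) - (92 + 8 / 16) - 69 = -8109571 / 24990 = -324.51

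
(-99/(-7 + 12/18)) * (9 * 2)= 5346/19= 281.37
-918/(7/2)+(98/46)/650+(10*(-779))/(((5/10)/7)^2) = -159811253857/104650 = -1527102.28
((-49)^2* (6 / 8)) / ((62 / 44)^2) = 871563 / 961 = 906.93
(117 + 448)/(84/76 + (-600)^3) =-10735/4103999979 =-0.00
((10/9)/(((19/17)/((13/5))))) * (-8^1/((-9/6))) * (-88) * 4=-2489344/513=-4852.52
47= 47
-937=-937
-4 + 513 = 509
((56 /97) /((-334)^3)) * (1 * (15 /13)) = -105 /5873060843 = -0.00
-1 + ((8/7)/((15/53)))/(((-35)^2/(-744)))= -148027/42875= -3.45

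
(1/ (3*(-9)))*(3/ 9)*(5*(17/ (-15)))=17/ 243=0.07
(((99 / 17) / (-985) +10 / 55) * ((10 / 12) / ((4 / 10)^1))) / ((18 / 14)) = 1134035 / 3978612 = 0.29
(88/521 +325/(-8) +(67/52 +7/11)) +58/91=-158099743/4172168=-37.89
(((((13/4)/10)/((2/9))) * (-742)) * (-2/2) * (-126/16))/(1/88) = -752026.28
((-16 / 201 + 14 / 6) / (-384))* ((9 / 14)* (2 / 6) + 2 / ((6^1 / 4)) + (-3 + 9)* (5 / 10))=-28841 / 1080576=-0.03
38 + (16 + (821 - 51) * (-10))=-7646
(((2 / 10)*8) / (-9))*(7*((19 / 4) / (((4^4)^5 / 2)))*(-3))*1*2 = 133 / 2061584302080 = 0.00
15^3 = 3375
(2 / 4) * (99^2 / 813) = 3267 / 542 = 6.03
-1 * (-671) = 671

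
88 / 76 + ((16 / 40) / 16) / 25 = 22019 / 19000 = 1.16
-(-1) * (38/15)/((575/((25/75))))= 38/25875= 0.00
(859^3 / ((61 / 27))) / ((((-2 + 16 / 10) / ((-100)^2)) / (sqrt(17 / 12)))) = -71306975137500 * sqrt(51) / 61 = -8348092777054.77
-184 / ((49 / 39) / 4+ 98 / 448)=-229632 / 665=-345.31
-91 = -91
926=926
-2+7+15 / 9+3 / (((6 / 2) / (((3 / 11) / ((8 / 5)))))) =1805 / 264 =6.84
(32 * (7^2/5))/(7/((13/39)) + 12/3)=1568/125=12.54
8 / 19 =0.42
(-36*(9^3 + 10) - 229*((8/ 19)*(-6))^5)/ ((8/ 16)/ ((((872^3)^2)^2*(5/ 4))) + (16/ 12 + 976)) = -10907106419708709491386908257971767044084858880/ 3508082503442518311640654120081983886041635017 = -3.11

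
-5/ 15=-1/ 3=-0.33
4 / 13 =0.31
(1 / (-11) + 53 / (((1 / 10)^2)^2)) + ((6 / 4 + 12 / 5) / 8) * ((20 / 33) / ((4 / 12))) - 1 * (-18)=23320827 / 44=530018.80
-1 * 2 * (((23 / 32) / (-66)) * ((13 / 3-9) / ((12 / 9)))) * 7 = -0.53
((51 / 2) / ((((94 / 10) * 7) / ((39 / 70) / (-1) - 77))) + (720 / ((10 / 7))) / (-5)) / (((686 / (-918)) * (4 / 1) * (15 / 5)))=922168179 / 63194320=14.59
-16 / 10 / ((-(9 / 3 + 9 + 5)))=0.09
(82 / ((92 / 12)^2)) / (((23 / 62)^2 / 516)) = 1463825952 / 279841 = 5230.92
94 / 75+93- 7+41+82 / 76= 368597 / 2850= 129.33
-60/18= -10/3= -3.33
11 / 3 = 3.67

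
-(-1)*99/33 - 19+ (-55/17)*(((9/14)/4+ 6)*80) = -191654/119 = -1610.54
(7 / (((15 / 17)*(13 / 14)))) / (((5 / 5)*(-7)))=-238 / 195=-1.22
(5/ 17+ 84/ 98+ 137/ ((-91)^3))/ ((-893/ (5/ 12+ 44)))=-151147853/ 2639991081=-0.06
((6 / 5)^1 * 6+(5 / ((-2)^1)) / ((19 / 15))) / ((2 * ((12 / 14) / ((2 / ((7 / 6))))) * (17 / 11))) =10923 / 3230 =3.38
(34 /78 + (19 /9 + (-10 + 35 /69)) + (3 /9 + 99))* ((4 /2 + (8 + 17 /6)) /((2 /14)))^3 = 38930826465685 /581256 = 66977074.59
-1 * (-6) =6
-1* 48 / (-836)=12 / 209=0.06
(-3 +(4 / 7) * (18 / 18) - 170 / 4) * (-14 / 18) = 629 / 18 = 34.94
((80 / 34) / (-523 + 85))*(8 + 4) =-80 / 1241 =-0.06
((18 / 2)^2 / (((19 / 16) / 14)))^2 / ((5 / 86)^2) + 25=2434798453081 / 9025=269783762.11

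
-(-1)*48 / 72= 2 / 3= 0.67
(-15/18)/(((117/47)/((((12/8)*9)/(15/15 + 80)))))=-235/4212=-0.06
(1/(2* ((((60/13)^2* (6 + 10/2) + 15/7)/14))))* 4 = 33124/279735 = 0.12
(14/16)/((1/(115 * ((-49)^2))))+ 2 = 1932821/8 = 241602.62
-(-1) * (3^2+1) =10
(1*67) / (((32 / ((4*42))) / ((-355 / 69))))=-1809.73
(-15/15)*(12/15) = -4/5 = -0.80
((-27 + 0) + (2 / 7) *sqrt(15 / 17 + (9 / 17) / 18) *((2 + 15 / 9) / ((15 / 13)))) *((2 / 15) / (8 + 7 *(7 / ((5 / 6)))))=-9 / 167 + 143 *sqrt(1054) / 2682855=-0.05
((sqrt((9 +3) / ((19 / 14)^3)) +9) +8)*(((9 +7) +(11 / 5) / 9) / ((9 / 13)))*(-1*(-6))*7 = 3725176*sqrt(798) / 48735 +2261714 / 135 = 18912.71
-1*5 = -5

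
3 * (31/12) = 31/4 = 7.75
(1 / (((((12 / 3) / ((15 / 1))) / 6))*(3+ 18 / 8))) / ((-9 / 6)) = -20 / 7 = -2.86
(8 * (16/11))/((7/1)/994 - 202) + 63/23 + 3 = 5.68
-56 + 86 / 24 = -629 / 12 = -52.42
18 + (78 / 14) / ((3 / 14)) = 44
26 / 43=0.60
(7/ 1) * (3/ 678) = 7/ 226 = 0.03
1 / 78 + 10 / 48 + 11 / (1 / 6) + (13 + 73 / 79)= 658473 / 8216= 80.15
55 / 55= 1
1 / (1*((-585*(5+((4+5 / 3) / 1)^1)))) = -1 / 6240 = -0.00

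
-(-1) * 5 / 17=5 / 17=0.29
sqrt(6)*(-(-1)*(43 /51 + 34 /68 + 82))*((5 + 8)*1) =110513*sqrt(6) /102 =2653.93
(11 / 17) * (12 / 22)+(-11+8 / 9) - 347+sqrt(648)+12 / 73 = -3982796 / 11169+18 * sqrt(2) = -331.14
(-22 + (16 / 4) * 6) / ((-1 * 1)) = -2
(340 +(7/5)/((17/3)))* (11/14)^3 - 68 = 22633531/233240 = 97.04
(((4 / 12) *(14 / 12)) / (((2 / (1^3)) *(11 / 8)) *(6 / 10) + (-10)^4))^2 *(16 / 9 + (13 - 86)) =-3140900 / 29169623593881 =-0.00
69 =69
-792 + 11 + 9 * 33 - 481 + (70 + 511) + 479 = 95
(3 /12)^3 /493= 1 /31552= 0.00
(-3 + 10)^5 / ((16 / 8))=16807 / 2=8403.50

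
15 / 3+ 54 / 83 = 5.65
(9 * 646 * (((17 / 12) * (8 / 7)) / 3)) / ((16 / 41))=8040.39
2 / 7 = 0.29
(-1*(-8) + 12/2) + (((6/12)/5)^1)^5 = 1400001/100000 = 14.00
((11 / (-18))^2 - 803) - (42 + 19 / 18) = -274001 / 324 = -845.68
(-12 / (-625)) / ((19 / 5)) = 12 / 2375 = 0.01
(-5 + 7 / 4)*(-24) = 78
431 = 431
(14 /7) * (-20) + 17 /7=-37.57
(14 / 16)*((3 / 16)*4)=21 / 32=0.66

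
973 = 973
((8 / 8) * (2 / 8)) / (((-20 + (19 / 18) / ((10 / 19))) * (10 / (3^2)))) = -0.01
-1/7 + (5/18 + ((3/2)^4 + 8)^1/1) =13303/1008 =13.20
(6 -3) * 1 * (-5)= -15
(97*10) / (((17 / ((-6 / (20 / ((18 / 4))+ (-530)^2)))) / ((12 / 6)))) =-5238 / 2148919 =-0.00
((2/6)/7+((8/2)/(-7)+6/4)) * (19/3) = 779/126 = 6.18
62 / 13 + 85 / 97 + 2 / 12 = 43975 / 7566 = 5.81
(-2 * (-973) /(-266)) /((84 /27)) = -2.35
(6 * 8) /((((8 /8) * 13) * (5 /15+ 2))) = 144 /91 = 1.58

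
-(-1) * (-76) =-76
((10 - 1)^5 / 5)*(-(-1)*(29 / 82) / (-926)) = -1712421 / 379660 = -4.51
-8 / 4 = -2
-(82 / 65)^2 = -6724 / 4225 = -1.59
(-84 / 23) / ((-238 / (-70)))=-420 / 391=-1.07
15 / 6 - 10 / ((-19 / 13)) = 355 / 38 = 9.34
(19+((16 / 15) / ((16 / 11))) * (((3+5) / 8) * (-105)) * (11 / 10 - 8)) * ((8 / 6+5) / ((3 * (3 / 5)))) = 104557 / 54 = 1936.24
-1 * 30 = -30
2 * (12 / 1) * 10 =240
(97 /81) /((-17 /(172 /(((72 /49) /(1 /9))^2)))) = -10014571 /144551952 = -0.07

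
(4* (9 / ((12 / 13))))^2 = 1521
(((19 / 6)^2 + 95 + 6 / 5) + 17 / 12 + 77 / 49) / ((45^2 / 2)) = 68806 / 637875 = 0.11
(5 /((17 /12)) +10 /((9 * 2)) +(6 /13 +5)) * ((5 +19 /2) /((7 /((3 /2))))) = 137663 /4641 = 29.66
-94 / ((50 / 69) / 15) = -1945.80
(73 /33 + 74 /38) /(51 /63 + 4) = 18256 /21109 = 0.86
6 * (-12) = -72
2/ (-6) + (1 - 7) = -19/ 3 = -6.33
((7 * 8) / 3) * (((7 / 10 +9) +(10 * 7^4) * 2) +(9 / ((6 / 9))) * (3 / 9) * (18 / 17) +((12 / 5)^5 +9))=47722065188 / 53125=898297.70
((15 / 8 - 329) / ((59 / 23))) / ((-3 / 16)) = 120382 / 177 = 680.12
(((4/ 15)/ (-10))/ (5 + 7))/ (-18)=1/ 8100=0.00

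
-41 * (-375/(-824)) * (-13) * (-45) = -8994375/824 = -10915.50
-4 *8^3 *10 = -20480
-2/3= -0.67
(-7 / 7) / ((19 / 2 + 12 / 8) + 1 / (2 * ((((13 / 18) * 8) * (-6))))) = -208 / 2285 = -0.09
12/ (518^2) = 3/ 67081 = 0.00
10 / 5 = 2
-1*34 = -34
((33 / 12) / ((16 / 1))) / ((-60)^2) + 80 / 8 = 2304011 / 230400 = 10.00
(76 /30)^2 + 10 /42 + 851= 857.66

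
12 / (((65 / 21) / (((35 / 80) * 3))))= 1323 / 260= 5.09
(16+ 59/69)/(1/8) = 134.84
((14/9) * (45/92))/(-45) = -0.02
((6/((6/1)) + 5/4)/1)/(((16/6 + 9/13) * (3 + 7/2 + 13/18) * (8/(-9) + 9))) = 2187/191260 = 0.01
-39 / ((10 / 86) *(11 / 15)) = -5031 / 11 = -457.36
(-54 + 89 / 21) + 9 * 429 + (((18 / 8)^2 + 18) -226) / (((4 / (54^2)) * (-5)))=56111203 / 1680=33399.53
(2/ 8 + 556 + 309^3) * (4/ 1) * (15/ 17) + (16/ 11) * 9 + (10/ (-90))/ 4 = 701019529481/ 6732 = 104132431.59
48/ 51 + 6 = 118/ 17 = 6.94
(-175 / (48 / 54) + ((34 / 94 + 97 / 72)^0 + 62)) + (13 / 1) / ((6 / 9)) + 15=-795 / 8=-99.38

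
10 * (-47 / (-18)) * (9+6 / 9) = 6815 / 27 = 252.41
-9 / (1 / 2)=-18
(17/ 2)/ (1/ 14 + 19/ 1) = 119/ 267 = 0.45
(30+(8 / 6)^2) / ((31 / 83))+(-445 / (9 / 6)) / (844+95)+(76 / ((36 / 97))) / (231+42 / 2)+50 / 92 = 43590714101 / 506147292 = 86.12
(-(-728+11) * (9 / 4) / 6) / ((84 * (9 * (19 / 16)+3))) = 239 / 1022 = 0.23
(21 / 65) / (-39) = -7 / 845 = -0.01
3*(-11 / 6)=-11 / 2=-5.50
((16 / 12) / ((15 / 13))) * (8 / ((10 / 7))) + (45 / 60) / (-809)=4710941 / 728100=6.47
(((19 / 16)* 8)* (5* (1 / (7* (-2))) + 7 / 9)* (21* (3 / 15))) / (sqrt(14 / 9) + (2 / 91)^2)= -25016901 / 4800246550 + 69054985727* sqrt(14) / 19200986200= 13.45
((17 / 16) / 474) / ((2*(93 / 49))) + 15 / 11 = 21168523 / 15516864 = 1.36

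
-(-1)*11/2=11/2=5.50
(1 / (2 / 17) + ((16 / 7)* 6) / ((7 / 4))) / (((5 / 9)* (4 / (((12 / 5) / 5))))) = 43227 / 12250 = 3.53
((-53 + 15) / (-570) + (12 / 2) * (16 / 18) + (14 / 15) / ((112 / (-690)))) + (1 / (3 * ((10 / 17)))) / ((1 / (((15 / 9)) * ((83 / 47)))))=11149 / 8460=1.32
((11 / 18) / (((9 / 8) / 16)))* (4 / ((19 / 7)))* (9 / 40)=2464 / 855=2.88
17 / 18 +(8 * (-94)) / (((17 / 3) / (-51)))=121841 / 18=6768.94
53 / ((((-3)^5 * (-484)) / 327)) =5777 / 39204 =0.15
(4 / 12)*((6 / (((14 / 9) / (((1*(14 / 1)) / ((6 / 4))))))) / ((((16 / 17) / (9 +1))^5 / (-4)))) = -13311159375 / 2048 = -6499589.54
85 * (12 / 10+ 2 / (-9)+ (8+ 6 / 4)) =16031 / 18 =890.61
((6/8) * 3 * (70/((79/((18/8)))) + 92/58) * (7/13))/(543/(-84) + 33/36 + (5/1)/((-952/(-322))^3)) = -852942746376/1052942016919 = -0.81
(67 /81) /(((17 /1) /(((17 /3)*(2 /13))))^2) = 268 /123201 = 0.00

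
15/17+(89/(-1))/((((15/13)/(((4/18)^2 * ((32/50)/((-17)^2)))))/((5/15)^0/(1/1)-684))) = 58320409/8778375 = 6.64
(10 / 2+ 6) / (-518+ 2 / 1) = -11 / 516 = -0.02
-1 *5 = -5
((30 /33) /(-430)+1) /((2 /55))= 1180 /43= 27.44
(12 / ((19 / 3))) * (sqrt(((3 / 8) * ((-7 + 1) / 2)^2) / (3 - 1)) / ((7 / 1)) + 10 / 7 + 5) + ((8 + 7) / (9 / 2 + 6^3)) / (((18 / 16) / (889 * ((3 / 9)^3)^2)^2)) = 27 * sqrt(3) / 133 + 23416841900 / 1908404631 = 12.62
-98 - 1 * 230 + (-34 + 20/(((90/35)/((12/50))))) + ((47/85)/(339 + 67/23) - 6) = -734211253/2005320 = -366.13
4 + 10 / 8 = 5.25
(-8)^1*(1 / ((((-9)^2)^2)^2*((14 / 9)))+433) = -115977432316 / 33480783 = -3464.00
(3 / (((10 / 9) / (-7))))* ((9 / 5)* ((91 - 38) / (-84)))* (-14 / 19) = -30051 / 1900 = -15.82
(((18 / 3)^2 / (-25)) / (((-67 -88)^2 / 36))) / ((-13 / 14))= 18144 / 7808125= 0.00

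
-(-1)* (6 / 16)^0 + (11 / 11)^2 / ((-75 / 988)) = -913 / 75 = -12.17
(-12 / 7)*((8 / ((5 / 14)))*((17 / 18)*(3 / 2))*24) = -6528 / 5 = -1305.60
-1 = -1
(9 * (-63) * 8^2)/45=-4032/5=-806.40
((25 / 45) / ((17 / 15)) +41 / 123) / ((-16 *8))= -7 / 1088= -0.01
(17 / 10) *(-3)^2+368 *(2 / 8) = 1073 / 10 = 107.30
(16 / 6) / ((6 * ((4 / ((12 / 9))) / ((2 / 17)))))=8 / 459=0.02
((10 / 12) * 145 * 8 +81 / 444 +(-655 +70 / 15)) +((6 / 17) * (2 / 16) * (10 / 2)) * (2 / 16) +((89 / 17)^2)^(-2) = 1199269837368937 / 3788627480544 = 316.54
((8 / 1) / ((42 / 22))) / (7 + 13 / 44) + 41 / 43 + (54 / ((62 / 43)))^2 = 391138029620 / 278558343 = 1404.15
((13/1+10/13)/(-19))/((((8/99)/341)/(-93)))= 561986073/1976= 284405.91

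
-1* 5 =-5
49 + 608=657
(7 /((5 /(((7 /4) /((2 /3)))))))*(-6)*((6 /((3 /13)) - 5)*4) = -9261 /5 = -1852.20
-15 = -15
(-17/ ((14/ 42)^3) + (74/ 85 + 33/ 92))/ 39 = -3579767/ 304980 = -11.74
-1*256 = -256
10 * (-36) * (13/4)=-1170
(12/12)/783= 1/783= 0.00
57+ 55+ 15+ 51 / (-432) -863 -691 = -205505 / 144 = -1427.12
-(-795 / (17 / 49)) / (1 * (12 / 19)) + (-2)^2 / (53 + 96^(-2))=120510201787 / 33214532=3628.24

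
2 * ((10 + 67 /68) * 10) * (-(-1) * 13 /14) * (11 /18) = 59345 /476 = 124.67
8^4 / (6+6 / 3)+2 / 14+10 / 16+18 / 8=28841 / 56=515.02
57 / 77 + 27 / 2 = 2193 / 154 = 14.24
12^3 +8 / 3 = 5192 / 3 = 1730.67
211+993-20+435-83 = 1536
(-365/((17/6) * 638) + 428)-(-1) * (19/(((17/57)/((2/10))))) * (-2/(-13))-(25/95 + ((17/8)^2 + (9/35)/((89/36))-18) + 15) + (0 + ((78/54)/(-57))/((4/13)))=3084410204100847/7210051168320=427.79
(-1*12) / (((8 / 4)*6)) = -1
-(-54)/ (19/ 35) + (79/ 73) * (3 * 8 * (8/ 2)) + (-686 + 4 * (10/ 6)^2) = -5886044/ 12483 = -471.52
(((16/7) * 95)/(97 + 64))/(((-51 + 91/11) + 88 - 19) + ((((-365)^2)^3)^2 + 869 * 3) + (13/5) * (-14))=83600/346577990273852218318757125405107781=0.00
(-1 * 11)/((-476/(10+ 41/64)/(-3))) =-22473/30464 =-0.74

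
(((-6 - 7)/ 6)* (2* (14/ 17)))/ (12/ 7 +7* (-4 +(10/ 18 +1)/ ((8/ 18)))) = 2548/ 1275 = 2.00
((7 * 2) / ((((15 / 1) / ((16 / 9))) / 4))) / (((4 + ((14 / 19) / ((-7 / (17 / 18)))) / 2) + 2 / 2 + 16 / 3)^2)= 3881472 / 61846445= 0.06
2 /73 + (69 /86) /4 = 5725 /25112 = 0.23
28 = 28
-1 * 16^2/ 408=-32/ 51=-0.63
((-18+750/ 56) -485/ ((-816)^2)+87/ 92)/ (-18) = 392600197/ 1929650688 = 0.20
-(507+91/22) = -11245/22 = -511.14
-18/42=-3/7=-0.43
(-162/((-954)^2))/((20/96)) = -0.00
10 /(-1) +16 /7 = -54 /7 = -7.71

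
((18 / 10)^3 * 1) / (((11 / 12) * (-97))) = -8748 / 133375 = -0.07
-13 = -13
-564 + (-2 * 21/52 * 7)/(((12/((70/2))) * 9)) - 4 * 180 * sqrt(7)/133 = -529619/936 - 720 * sqrt(7)/133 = -580.16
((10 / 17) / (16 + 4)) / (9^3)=1 / 24786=0.00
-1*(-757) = 757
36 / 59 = 0.61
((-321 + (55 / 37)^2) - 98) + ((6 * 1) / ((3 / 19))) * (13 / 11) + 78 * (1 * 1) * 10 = 6145860 / 15059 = 408.12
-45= -45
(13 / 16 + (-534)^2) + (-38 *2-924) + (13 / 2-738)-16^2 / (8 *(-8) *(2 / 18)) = 4535381 / 16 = 283461.31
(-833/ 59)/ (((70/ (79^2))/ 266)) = -98776307/ 295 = -334834.94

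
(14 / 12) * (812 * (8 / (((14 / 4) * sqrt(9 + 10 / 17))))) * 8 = 5594.30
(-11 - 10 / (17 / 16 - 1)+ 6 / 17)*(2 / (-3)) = 1934 / 17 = 113.76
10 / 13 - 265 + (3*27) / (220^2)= -166252947 / 629200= -264.23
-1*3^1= -3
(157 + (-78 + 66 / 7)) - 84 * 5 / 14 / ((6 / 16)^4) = -270007 / 189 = -1428.61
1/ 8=0.12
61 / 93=0.66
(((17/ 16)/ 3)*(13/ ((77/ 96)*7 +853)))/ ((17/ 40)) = 1040/ 82427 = 0.01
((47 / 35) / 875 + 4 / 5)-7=-189828 / 30625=-6.20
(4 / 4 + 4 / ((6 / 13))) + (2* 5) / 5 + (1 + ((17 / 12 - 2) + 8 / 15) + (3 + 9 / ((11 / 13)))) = 17327 / 660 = 26.25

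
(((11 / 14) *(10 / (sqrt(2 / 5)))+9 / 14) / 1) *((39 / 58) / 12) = 117 / 3248+715 *sqrt(10) / 3248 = 0.73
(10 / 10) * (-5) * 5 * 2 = -50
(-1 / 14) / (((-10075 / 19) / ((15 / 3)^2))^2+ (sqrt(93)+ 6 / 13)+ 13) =-5102445478 / 33084570420349+ 22024249*sqrt(93) / 66169140840698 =-0.00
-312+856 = 544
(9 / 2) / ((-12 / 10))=-15 / 4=-3.75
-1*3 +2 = -1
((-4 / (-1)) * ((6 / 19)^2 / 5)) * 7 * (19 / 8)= 126 / 95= 1.33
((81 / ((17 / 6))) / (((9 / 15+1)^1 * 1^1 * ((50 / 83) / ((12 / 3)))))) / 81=249 / 170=1.46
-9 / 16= -0.56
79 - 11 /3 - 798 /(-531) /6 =40135 /531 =75.58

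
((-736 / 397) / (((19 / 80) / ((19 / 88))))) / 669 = -7360 / 2921523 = -0.00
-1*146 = -146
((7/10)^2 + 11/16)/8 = 471/3200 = 0.15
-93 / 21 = -31 / 7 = -4.43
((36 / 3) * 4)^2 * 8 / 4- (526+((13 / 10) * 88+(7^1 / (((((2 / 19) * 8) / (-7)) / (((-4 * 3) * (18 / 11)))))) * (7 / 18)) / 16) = 4047.08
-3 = -3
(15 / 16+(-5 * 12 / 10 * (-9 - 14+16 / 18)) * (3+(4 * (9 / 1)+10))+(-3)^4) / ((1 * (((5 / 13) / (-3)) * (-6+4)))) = 821509 / 32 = 25672.16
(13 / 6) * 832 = 5408 / 3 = 1802.67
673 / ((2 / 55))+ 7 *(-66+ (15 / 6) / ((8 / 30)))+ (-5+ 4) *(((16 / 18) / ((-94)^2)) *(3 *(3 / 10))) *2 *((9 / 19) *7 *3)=30405678071 / 1678840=18111.12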